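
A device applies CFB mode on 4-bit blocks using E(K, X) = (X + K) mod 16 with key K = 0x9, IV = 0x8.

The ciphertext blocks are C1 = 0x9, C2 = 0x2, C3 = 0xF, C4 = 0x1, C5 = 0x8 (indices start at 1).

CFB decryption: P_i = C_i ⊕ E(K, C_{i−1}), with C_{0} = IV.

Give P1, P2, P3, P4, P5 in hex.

P1: E(K, 0x8) = 0x1; 0x9 ⊕ 0x1 = 0x8.
P2: E(K, 0x9) = 0x2; 0x2 ⊕ 0x2 = 0x0.
P3: E(K, 0x2) = 0xB; 0xF ⊕ 0xB = 0x4.
P4: E(K, 0xF) = 0x8; 0x1 ⊕ 0x8 = 0x9.
P5: E(K, 0x1) = 0xA; 0x8 ⊕ 0xA = 0x2.

P1 = 0x8, P2 = 0x0, P3 = 0x4, P4 = 0x9, P5 = 0x2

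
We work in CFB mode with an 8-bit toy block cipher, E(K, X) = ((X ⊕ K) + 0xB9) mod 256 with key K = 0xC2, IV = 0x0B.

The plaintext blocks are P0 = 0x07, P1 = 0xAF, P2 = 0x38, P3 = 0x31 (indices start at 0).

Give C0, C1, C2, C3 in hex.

C0 = 0x85, C1 = 0xAF, C2 = 0x1E, C3 = 0xA4

CFB encryption: C_i = P_i ⊕ E(K, C_{i−1}), with C_{−1} = IV.
C0: E(K, 0x0B) = 0x82; 0x07 ⊕ 0x82 = 0x85.
C1: E(K, 0x85) = 0x00; 0xAF ⊕ 0x00 = 0xAF.
C2: E(K, 0xAF) = 0x26; 0x38 ⊕ 0x26 = 0x1E.
C3: E(K, 0x1E) = 0x95; 0x31 ⊕ 0x95 = 0xA4.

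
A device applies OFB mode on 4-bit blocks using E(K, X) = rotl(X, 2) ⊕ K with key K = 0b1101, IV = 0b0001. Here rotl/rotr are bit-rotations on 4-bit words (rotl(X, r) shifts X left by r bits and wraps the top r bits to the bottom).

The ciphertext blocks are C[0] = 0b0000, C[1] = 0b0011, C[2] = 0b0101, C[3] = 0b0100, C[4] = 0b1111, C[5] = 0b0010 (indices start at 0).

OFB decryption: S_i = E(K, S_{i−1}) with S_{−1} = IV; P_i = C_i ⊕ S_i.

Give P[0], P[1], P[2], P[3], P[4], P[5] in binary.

P[0]: S = E(K, 0b0001) = 0b1001; 0b0000 ⊕ 0b1001 = 0b1001.
P[1]: S = E(K, 0b1001) = 0b1011; 0b0011 ⊕ 0b1011 = 0b1000.
P[2]: S = E(K, 0b1011) = 0b0011; 0b0101 ⊕ 0b0011 = 0b0110.
P[3]: S = E(K, 0b0011) = 0b0001; 0b0100 ⊕ 0b0001 = 0b0101.
P[4]: S = E(K, 0b0001) = 0b1001; 0b1111 ⊕ 0b1001 = 0b0110.
P[5]: S = E(K, 0b1001) = 0b1011; 0b0010 ⊕ 0b1011 = 0b1001.

P[0] = 0b1001, P[1] = 0b1000, P[2] = 0b0110, P[3] = 0b0101, P[4] = 0b0110, P[5] = 0b1001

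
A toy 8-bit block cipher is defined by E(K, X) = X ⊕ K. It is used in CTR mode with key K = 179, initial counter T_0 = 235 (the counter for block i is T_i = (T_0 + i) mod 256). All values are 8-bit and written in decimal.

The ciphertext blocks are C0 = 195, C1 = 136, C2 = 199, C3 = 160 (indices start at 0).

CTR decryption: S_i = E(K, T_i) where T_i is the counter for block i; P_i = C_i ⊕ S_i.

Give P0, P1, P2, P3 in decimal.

P0 = 155, P1 = 215, P2 = 153, P3 = 253

P0: T = 235, S = E(K, T) = 88; 195 ⊕ 88 = 155.
P1: T = 236, S = E(K, T) = 95; 136 ⊕ 95 = 215.
P2: T = 237, S = E(K, T) = 94; 199 ⊕ 94 = 153.
P3: T = 238, S = E(K, T) = 93; 160 ⊕ 93 = 253.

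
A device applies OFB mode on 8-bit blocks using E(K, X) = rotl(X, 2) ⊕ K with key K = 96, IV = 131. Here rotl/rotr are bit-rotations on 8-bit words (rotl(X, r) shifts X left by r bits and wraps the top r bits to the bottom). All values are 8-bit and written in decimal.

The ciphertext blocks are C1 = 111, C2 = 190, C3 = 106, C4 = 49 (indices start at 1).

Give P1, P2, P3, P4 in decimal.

P1 = 1, P2 = 103, P3 = 109, P4 = 77

OFB decryption: S_i = E(K, S_{i−1}) with S_{0} = IV; P_i = C_i ⊕ S_i.
P1: S = E(K, 131) = 110; 111 ⊕ 110 = 1.
P2: S = E(K, 110) = 217; 190 ⊕ 217 = 103.
P3: S = E(K, 217) = 7; 106 ⊕ 7 = 109.
P4: S = E(K, 7) = 124; 49 ⊕ 124 = 77.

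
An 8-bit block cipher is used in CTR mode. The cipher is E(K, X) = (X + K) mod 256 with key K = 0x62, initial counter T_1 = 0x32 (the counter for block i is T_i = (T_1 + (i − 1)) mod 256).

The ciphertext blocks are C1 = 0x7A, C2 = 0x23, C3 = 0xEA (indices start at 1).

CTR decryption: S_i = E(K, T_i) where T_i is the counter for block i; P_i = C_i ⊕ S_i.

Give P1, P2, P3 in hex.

P1 = 0xEE, P2 = 0xB6, P3 = 0x7C

P1: T = 0x32, S = E(K, T) = 0x94; 0x7A ⊕ 0x94 = 0xEE.
P2: T = 0x33, S = E(K, T) = 0x95; 0x23 ⊕ 0x95 = 0xB6.
P3: T = 0x34, S = E(K, T) = 0x96; 0xEA ⊕ 0x96 = 0x7C.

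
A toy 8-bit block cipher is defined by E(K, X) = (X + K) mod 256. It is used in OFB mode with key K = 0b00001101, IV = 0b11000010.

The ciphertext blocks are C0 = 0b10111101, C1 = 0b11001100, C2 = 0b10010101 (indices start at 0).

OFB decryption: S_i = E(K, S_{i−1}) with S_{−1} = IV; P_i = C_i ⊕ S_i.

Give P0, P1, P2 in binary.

P0: S = E(K, 0b11000010) = 0b11001111; 0b10111101 ⊕ 0b11001111 = 0b01110010.
P1: S = E(K, 0b11001111) = 0b11011100; 0b11001100 ⊕ 0b11011100 = 0b00010000.
P2: S = E(K, 0b11011100) = 0b11101001; 0b10010101 ⊕ 0b11101001 = 0b01111100.

P0 = 0b01110010, P1 = 0b00010000, P2 = 0b01111100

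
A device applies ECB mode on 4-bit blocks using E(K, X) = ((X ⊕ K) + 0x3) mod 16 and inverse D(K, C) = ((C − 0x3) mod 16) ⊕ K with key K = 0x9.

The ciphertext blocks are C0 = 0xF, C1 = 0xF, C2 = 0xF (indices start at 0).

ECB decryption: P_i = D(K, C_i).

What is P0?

P0 = 0x5

P0: D(K, 0xF) = 0x5.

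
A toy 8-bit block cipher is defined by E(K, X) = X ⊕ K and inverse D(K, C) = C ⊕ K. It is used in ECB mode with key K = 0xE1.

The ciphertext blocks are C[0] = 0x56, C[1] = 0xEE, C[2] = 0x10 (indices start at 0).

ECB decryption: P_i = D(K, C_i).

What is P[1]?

P[1] = 0x0F

P[1]: D(K, 0xEE) = 0x0F.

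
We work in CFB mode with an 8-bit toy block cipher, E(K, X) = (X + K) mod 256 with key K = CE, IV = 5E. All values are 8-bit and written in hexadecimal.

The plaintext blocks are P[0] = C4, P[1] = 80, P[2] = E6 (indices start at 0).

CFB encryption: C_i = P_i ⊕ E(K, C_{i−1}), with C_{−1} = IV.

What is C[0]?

C[0] = E8

C[0]: E(K, 5E) = 2C; C4 ⊕ 2C = E8.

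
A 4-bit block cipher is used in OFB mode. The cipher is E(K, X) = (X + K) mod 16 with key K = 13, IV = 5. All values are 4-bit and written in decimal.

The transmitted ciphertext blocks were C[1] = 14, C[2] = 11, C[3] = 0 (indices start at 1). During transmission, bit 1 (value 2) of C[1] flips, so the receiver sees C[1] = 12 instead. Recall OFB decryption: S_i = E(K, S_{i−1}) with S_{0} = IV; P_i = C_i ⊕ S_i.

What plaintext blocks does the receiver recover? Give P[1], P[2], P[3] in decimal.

Only C[1] changed, to 12. In OFB, a change in C_i flips the same bit in P_i only; the keystream is unaffected. Decrypting the received ciphertext:
P[1]: S = E(K, 5) = 2; 12 ⊕ 2 = 14.
P[2]: S = E(K, 2) = 15; 11 ⊕ 15 = 4.
P[3]: S = E(K, 15) = 12; 0 ⊕ 12 = 12.
Blocks that differ from the original plaintext: P[1].

P[1] = 14, P[2] = 4, P[3] = 12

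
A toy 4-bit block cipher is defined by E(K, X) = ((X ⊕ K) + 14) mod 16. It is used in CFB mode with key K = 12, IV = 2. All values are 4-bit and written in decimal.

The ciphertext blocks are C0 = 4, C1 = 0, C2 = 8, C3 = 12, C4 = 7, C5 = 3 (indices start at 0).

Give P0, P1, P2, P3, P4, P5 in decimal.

P0 = 8, P1 = 6, P2 = 2, P3 = 14, P4 = 9, P5 = 10

CFB decryption: P_i = C_i ⊕ E(K, C_{i−1}), with C_{−1} = IV.
P0: E(K, 2) = 12; 4 ⊕ 12 = 8.
P1: E(K, 4) = 6; 0 ⊕ 6 = 6.
P2: E(K, 0) = 10; 8 ⊕ 10 = 2.
P3: E(K, 8) = 2; 12 ⊕ 2 = 14.
P4: E(K, 12) = 14; 7 ⊕ 14 = 9.
P5: E(K, 7) = 9; 3 ⊕ 9 = 10.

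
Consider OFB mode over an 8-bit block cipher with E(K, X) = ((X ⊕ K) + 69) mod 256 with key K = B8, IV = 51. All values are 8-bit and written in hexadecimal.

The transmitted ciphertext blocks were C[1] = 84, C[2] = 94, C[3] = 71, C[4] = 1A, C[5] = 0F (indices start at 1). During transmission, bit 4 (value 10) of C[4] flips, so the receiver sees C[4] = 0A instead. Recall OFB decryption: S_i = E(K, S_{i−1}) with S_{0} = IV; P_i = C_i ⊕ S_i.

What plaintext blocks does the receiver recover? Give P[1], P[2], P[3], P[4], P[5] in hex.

P[1] = D6, P[2] = C7, P[3] = 25, P[4] = 5F, P[5] = 59

Only C[4] changed, to 0A. In OFB, a change in C_i flips the same bit in P_i only; the keystream is unaffected. Decrypting the received ciphertext:
P[1]: S = E(K, 51) = 52; 84 ⊕ 52 = D6.
P[2]: S = E(K, 52) = 53; 94 ⊕ 53 = C7.
P[3]: S = E(K, 53) = 54; 71 ⊕ 54 = 25.
P[4]: S = E(K, 54) = 55; 0A ⊕ 55 = 5F.
P[5]: S = E(K, 55) = 56; 0F ⊕ 56 = 59.
Blocks that differ from the original plaintext: P[4].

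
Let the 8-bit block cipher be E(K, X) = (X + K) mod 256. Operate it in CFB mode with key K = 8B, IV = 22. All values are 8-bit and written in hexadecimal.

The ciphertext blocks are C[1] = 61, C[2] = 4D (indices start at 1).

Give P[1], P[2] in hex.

CFB decryption: P_i = C_i ⊕ E(K, C_{i−1}), with C_{0} = IV.
P[1]: E(K, 22) = AD; 61 ⊕ AD = CC.
P[2]: E(K, 61) = EC; 4D ⊕ EC = A1.

P[1] = CC, P[2] = A1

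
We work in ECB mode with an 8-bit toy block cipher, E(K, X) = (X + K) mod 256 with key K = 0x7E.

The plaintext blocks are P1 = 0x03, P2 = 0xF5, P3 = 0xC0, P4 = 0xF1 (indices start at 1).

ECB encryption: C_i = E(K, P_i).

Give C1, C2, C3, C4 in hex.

C1 = 0x81, C2 = 0x73, C3 = 0x3E, C4 = 0x6F

C1: E(K, 0x03) = 0x81.
C2: E(K, 0xF5) = 0x73.
C3: E(K, 0xC0) = 0x3E.
C4: E(K, 0xF1) = 0x6F.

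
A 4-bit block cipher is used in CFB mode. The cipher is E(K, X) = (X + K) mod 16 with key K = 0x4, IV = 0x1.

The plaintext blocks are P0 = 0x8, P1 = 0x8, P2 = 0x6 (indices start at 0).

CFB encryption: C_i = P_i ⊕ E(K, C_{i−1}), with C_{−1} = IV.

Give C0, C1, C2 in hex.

C0: E(K, 0x1) = 0x5; 0x8 ⊕ 0x5 = 0xD.
C1: E(K, 0xD) = 0x1; 0x8 ⊕ 0x1 = 0x9.
C2: E(K, 0x9) = 0xD; 0x6 ⊕ 0xD = 0xB.

C0 = 0xD, C1 = 0x9, C2 = 0xB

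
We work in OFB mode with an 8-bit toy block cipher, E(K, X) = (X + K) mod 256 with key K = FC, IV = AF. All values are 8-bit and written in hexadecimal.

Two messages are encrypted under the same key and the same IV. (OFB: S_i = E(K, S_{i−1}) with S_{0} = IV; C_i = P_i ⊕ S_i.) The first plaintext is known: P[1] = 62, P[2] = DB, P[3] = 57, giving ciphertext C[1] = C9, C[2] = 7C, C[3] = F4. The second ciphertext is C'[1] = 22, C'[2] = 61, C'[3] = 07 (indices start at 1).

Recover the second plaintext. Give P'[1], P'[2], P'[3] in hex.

P'[1] = 89, P'[2] = C6, P'[3] = A4

In OFB with a reused IV, both messages share the same keystream S_i, so C_i ⊕ C'_i = P_i ⊕ P'_i and thus P'_i = P_i ⊕ C_i ⊕ C'_i.
P'[1]: 62 ⊕ C9 ⊕ 22 = 89.
P'[2]: DB ⊕ 7C ⊕ 61 = C6.
P'[3]: 57 ⊕ F4 ⊕ 07 = A4.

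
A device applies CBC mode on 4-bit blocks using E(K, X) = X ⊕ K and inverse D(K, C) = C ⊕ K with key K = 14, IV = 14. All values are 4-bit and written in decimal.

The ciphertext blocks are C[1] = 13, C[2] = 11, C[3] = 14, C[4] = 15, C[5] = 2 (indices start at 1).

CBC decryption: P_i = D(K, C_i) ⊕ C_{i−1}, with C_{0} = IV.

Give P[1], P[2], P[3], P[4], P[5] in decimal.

P[1]: D(K, 13) = 3; 3 ⊕ 14 = 13.
P[2]: D(K, 11) = 5; 5 ⊕ 13 = 8.
P[3]: D(K, 14) = 0; 0 ⊕ 11 = 11.
P[4]: D(K, 15) = 1; 1 ⊕ 14 = 15.
P[5]: D(K, 2) = 12; 12 ⊕ 15 = 3.

P[1] = 13, P[2] = 8, P[3] = 11, P[4] = 15, P[5] = 3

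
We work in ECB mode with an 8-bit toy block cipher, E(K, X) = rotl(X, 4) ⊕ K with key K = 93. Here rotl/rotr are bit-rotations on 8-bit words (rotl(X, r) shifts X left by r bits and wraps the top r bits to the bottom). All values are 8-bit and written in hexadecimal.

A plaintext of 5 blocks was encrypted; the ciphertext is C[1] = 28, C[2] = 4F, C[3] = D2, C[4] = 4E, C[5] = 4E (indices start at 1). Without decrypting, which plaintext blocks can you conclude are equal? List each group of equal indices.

P[4] = P[5]

ECB encrypts each block independently with the same key, so equal ciphertext blocks imply equal plaintext blocks.
C[4] = C[5] = 4E, so P[4] = P[5].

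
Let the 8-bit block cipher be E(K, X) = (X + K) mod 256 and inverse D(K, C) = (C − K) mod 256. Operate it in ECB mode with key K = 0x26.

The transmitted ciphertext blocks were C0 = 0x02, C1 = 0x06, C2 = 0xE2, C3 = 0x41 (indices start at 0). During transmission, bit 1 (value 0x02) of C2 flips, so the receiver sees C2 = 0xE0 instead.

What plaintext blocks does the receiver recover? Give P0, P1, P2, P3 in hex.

ECB decryption: P_i = D(K, C_i).
Only C2 changed, to 0xE0. In ECB, a change in C_i affects only P_i. Decrypting the received ciphertext:
P0: D(K, 0x02) = 0xDC.
P1: D(K, 0x06) = 0xE0.
P2: D(K, 0xE0) = 0xBA.
P3: D(K, 0x41) = 0x1B.
Blocks that differ from the original plaintext: P2.

P0 = 0xDC, P1 = 0xE0, P2 = 0xBA, P3 = 0x1B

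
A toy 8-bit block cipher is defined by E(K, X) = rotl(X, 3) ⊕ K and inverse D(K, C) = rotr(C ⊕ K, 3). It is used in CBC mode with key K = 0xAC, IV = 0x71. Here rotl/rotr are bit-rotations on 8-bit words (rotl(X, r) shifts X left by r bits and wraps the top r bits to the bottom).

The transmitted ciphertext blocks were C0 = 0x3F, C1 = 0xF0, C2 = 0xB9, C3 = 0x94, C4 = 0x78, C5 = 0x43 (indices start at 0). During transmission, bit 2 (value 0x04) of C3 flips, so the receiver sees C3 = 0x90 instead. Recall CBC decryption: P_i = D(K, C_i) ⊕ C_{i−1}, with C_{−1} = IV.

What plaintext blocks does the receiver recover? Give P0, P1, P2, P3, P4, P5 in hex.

Only C3 changed, to 0x90. In CBC, a change in C_i garbles P_i and flips the same bit in P_{i+1}. Decrypting the received ciphertext:
P0: D(K, 0x3F) = 0x72; 0x72 ⊕ 0x71 = 0x03.
P1: D(K, 0xF0) = 0x8B; 0x8B ⊕ 0x3F = 0xB4.
P2: D(K, 0xB9) = 0xA2; 0xA2 ⊕ 0xF0 = 0x52.
P3: D(K, 0x90) = 0x87; 0x87 ⊕ 0xB9 = 0x3E.
P4: D(K, 0x78) = 0x9A; 0x9A ⊕ 0x90 = 0x0A.
P5: D(K, 0x43) = 0xFD; 0xFD ⊕ 0x78 = 0x85.
Blocks that differ from the original plaintext: P3, P4.

P0 = 0x03, P1 = 0xB4, P2 = 0x52, P3 = 0x3E, P4 = 0x0A, P5 = 0x85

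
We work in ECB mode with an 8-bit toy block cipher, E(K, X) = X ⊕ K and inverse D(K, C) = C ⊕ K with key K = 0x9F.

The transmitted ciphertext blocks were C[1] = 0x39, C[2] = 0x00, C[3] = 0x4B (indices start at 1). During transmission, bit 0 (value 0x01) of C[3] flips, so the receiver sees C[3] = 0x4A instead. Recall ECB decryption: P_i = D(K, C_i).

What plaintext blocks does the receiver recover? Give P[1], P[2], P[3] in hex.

Only C[3] changed, to 0x4A. In ECB, a change in C_i affects only P_i. Decrypting the received ciphertext:
P[1]: D(K, 0x39) = 0xA6.
P[2]: D(K, 0x00) = 0x9F.
P[3]: D(K, 0x4A) = 0xD5.
Blocks that differ from the original plaintext: P[3].

P[1] = 0xA6, P[2] = 0x9F, P[3] = 0xD5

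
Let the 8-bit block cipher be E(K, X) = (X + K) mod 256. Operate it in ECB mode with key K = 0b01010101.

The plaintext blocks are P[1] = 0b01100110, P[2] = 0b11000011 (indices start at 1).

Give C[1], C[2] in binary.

C[1] = 0b10111011, C[2] = 0b00011000

ECB encryption: C_i = E(K, P_i).
C[1]: E(K, 0b01100110) = 0b10111011.
C[2]: E(K, 0b11000011) = 0b00011000.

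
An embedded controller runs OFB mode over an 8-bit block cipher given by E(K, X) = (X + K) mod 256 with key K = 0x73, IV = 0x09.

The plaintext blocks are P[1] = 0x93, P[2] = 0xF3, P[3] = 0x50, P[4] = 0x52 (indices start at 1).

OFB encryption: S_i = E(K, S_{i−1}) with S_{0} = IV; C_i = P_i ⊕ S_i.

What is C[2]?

C[2] = 0x1C

C[1]: S = E(K, 0x09) = 0x7C; 0x93 ⊕ 0x7C = 0xEF.
C[2]: S = E(K, 0x7C) = 0xEF; 0xF3 ⊕ 0xEF = 0x1C.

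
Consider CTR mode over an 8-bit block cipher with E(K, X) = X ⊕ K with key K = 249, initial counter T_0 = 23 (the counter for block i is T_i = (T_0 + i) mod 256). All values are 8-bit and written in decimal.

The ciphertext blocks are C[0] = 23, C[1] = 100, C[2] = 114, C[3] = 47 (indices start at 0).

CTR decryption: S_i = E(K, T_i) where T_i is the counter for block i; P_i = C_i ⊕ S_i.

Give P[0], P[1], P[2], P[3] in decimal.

P[0]: T = 23, S = E(K, T) = 238; 23 ⊕ 238 = 249.
P[1]: T = 24, S = E(K, T) = 225; 100 ⊕ 225 = 133.
P[2]: T = 25, S = E(K, T) = 224; 114 ⊕ 224 = 146.
P[3]: T = 26, S = E(K, T) = 227; 47 ⊕ 227 = 204.

P[0] = 249, P[1] = 133, P[2] = 146, P[3] = 204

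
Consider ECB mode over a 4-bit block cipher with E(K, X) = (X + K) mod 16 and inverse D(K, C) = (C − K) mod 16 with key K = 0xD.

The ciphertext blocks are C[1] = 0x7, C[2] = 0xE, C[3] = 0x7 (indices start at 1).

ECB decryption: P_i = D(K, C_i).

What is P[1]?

P[1] = 0xA

P[1]: D(K, 0x7) = 0xA.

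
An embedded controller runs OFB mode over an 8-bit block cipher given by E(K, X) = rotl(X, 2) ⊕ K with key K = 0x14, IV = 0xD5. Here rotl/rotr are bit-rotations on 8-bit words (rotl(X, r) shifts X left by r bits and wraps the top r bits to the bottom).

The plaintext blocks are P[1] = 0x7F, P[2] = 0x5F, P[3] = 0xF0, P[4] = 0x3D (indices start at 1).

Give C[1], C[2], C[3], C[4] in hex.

OFB encryption: S_i = E(K, S_{i−1}) with S_{0} = IV; C_i = P_i ⊕ S_i.
C[1]: S = E(K, 0xD5) = 0x43; 0x7F ⊕ 0x43 = 0x3C.
C[2]: S = E(K, 0x43) = 0x19; 0x5F ⊕ 0x19 = 0x46.
C[3]: S = E(K, 0x19) = 0x70; 0xF0 ⊕ 0x70 = 0x80.
C[4]: S = E(K, 0x70) = 0xD5; 0x3D ⊕ 0xD5 = 0xE8.

C[1] = 0x3C, C[2] = 0x46, C[3] = 0x80, C[4] = 0xE8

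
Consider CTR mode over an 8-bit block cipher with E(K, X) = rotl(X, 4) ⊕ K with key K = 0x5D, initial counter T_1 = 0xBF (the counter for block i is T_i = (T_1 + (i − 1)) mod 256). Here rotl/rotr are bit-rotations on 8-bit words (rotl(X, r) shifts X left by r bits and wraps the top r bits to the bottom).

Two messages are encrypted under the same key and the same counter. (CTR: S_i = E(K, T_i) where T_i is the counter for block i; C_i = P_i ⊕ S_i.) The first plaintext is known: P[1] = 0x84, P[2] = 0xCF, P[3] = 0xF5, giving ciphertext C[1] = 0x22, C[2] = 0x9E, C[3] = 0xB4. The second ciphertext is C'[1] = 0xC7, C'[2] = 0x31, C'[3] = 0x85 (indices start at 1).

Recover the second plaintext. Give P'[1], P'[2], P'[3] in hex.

In CTR with a reused counter, both messages share the same keystream S_i, so C_i ⊕ C'_i = P_i ⊕ P'_i and thus P'_i = P_i ⊕ C_i ⊕ C'_i.
P'[1]: 0x84 ⊕ 0x22 ⊕ 0xC7 = 0x61.
P'[2]: 0xCF ⊕ 0x9E ⊕ 0x31 = 0x60.
P'[3]: 0xF5 ⊕ 0xB4 ⊕ 0x85 = 0xC4.

P'[1] = 0x61, P'[2] = 0x60, P'[3] = 0xC4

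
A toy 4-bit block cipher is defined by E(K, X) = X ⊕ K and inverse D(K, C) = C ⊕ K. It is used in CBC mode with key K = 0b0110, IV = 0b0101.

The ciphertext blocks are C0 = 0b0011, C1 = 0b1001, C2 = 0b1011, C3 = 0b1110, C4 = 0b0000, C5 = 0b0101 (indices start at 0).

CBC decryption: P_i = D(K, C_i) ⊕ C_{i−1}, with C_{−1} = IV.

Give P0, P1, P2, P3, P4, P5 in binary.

P0 = 0b0000, P1 = 0b1100, P2 = 0b0100, P3 = 0b0011, P4 = 0b1000, P5 = 0b0011

P0: D(K, 0b0011) = 0b0101; 0b0101 ⊕ 0b0101 = 0b0000.
P1: D(K, 0b1001) = 0b1111; 0b1111 ⊕ 0b0011 = 0b1100.
P2: D(K, 0b1011) = 0b1101; 0b1101 ⊕ 0b1001 = 0b0100.
P3: D(K, 0b1110) = 0b1000; 0b1000 ⊕ 0b1011 = 0b0011.
P4: D(K, 0b0000) = 0b0110; 0b0110 ⊕ 0b1110 = 0b1000.
P5: D(K, 0b0101) = 0b0011; 0b0011 ⊕ 0b0000 = 0b0011.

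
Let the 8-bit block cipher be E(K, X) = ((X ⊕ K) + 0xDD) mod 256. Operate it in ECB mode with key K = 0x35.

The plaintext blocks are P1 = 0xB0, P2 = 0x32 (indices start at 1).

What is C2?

C2 = 0xE4

ECB encryption: C_i = E(K, P_i).
C2: E(K, 0x32) = 0xE4.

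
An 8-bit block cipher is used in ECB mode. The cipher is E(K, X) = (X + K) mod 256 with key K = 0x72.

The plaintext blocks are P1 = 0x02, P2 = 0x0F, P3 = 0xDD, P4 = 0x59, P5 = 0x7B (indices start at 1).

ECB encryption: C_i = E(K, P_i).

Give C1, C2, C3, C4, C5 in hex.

C1 = 0x74, C2 = 0x81, C3 = 0x4F, C4 = 0xCB, C5 = 0xED

C1: E(K, 0x02) = 0x74.
C2: E(K, 0x0F) = 0x81.
C3: E(K, 0xDD) = 0x4F.
C4: E(K, 0x59) = 0xCB.
C5: E(K, 0x7B) = 0xED.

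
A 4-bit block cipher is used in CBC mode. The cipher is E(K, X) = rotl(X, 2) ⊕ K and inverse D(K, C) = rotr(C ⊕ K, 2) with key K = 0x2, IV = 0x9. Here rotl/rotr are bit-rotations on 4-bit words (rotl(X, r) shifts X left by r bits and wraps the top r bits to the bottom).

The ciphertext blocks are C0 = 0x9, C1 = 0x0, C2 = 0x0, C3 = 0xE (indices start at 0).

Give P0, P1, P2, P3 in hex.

CBC decryption: P_i = D(K, C_i) ⊕ C_{i−1}, with C_{−1} = IV.
P0: D(K, 0x9) = 0xE; 0xE ⊕ 0x9 = 0x7.
P1: D(K, 0x0) = 0x8; 0x8 ⊕ 0x9 = 0x1.
P2: D(K, 0x0) = 0x8; 0x8 ⊕ 0x0 = 0x8.
P3: D(K, 0xE) = 0x3; 0x3 ⊕ 0x0 = 0x3.

P0 = 0x7, P1 = 0x1, P2 = 0x8, P3 = 0x3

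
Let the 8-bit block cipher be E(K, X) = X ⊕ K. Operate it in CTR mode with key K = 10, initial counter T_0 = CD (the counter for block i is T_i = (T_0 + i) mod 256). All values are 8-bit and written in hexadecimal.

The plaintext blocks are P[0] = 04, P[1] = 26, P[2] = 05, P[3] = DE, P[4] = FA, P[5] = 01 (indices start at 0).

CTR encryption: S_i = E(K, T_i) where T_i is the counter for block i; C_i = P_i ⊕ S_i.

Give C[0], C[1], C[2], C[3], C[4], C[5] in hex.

C[0]: T = CD, S = E(K, T) = DD; 04 ⊕ DD = D9.
C[1]: T = CE, S = E(K, T) = DE; 26 ⊕ DE = F8.
C[2]: T = CF, S = E(K, T) = DF; 05 ⊕ DF = DA.
C[3]: T = D0, S = E(K, T) = C0; DE ⊕ C0 = 1E.
C[4]: T = D1, S = E(K, T) = C1; FA ⊕ C1 = 3B.
C[5]: T = D2, S = E(K, T) = C2; 01 ⊕ C2 = C3.

C[0] = D9, C[1] = F8, C[2] = DA, C[3] = 1E, C[4] = 3B, C[5] = C3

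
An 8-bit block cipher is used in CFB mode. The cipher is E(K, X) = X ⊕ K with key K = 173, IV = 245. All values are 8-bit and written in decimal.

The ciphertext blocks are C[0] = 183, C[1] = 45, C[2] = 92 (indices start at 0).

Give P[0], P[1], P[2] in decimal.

P[0] = 239, P[1] = 55, P[2] = 220

CFB decryption: P_i = C_i ⊕ E(K, C_{i−1}), with C_{−1} = IV.
P[0]: E(K, 245) = 88; 183 ⊕ 88 = 239.
P[1]: E(K, 183) = 26; 45 ⊕ 26 = 55.
P[2]: E(K, 45) = 128; 92 ⊕ 128 = 220.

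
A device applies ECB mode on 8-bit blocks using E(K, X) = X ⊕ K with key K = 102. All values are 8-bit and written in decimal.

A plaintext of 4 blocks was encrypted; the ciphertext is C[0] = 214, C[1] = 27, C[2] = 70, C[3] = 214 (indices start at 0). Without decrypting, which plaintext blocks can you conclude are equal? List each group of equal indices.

ECB encrypts each block independently with the same key, so equal ciphertext blocks imply equal plaintext blocks.
C[0] = C[3] = 214, so P[0] = P[3].

P[0] = P[3]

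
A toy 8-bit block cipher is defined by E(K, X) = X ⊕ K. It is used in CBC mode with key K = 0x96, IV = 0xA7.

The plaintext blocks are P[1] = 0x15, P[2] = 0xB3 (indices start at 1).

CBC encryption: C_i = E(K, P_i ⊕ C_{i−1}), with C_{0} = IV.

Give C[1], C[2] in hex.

C[1] = 0x24, C[2] = 0x01

C[1]: P[1] ⊕ 0xA7 = 0xB2; E(K, 0xB2) = 0x24.
C[2]: P[2] ⊕ 0x24 = 0x97; E(K, 0x97) = 0x01.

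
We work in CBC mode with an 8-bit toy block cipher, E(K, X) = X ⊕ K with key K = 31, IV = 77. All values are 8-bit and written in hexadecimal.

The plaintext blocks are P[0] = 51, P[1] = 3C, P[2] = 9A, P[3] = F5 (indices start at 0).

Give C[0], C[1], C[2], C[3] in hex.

CBC encryption: C_i = E(K, P_i ⊕ C_{i−1}), with C_{−1} = IV.
C[0]: P[0] ⊕ 77 = 26; E(K, 26) = 17.
C[1]: P[1] ⊕ 17 = 2B; E(K, 2B) = 1A.
C[2]: P[2] ⊕ 1A = 80; E(K, 80) = B1.
C[3]: P[3] ⊕ B1 = 44; E(K, 44) = 75.

C[0] = 17, C[1] = 1A, C[2] = B1, C[3] = 75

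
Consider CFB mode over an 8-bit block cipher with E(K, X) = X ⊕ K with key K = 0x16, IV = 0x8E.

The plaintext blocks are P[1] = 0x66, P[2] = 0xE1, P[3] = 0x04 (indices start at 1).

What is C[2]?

CFB encryption: C_i = P_i ⊕ E(K, C_{i−1}), with C_{0} = IV.
C[1]: E(K, 0x8E) = 0x98; 0x66 ⊕ 0x98 = 0xFE.
C[2]: E(K, 0xFE) = 0xE8; 0xE1 ⊕ 0xE8 = 0x09.

C[2] = 0x09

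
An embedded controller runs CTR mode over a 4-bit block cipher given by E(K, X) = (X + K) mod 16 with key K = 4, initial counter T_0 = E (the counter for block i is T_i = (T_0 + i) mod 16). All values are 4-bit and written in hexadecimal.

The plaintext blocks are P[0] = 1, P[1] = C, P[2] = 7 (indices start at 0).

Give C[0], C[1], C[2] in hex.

C[0] = 3, C[1] = F, C[2] = 3

CTR encryption: S_i = E(K, T_i) where T_i is the counter for block i; C_i = P_i ⊕ S_i.
C[0]: T = E, S = E(K, T) = 2; 1 ⊕ 2 = 3.
C[1]: T = F, S = E(K, T) = 3; C ⊕ 3 = F.
C[2]: T = 0, S = E(K, T) = 4; 7 ⊕ 4 = 3.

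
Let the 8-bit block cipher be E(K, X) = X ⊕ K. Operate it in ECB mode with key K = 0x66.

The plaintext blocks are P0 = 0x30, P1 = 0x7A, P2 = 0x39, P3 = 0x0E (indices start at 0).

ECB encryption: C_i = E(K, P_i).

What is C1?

C1 = 0x1C

C1: E(K, 0x7A) = 0x1C.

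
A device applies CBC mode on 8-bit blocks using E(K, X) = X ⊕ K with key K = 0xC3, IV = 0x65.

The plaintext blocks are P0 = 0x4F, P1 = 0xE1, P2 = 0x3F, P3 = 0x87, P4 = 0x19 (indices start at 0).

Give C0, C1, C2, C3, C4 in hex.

C0 = 0xE9, C1 = 0xCB, C2 = 0x37, C3 = 0x73, C4 = 0xA9

CBC encryption: C_i = E(K, P_i ⊕ C_{i−1}), with C_{−1} = IV.
C0: P0 ⊕ 0x65 = 0x2A; E(K, 0x2A) = 0xE9.
C1: P1 ⊕ 0xE9 = 0x08; E(K, 0x08) = 0xCB.
C2: P2 ⊕ 0xCB = 0xF4; E(K, 0xF4) = 0x37.
C3: P3 ⊕ 0x37 = 0xB0; E(K, 0xB0) = 0x73.
C4: P4 ⊕ 0x73 = 0x6A; E(K, 0x6A) = 0xA9.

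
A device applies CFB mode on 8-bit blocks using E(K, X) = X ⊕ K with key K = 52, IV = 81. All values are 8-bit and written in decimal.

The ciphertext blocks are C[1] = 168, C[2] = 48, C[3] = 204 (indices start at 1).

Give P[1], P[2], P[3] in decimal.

CFB decryption: P_i = C_i ⊕ E(K, C_{i−1}), with C_{0} = IV.
P[1]: E(K, 81) = 101; 168 ⊕ 101 = 205.
P[2]: E(K, 168) = 156; 48 ⊕ 156 = 172.
P[3]: E(K, 48) = 4; 204 ⊕ 4 = 200.

P[1] = 205, P[2] = 172, P[3] = 200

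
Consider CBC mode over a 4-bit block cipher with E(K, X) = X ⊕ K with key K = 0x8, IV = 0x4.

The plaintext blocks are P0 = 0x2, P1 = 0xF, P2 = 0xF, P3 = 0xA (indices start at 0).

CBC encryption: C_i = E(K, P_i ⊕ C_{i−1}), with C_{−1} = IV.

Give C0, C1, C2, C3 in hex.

C0: P0 ⊕ 0x4 = 0x6; E(K, 0x6) = 0xE.
C1: P1 ⊕ 0xE = 0x1; E(K, 0x1) = 0x9.
C2: P2 ⊕ 0x9 = 0x6; E(K, 0x6) = 0xE.
C3: P3 ⊕ 0xE = 0x4; E(K, 0x4) = 0xC.

C0 = 0xE, C1 = 0x9, C2 = 0xE, C3 = 0xC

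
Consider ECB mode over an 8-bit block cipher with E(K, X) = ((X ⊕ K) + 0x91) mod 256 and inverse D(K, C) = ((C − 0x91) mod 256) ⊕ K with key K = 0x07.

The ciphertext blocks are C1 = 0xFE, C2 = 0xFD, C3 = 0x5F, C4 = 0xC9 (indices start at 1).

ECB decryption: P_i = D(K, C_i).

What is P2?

P2: D(K, 0xFD) = 0x6B.

P2 = 0x6B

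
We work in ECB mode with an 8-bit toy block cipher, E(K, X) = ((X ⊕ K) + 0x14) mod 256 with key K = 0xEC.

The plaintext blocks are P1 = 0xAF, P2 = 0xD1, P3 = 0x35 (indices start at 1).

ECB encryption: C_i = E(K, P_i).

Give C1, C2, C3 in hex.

C1 = 0x57, C2 = 0x51, C3 = 0xED

C1: E(K, 0xAF) = 0x57.
C2: E(K, 0xD1) = 0x51.
C3: E(K, 0x35) = 0xED.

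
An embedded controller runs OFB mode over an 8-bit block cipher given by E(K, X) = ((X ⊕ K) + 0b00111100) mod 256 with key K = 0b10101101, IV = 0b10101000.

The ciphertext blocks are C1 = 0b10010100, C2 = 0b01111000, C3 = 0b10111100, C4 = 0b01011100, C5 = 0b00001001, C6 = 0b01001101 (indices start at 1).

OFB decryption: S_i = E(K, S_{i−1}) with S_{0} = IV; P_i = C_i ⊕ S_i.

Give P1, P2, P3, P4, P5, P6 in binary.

P1: S = E(K, 0b10101000) = 0b01000001; 0b10010100 ⊕ 0b01000001 = 0b11010101.
P2: S = E(K, 0b01000001) = 0b00101000; 0b01111000 ⊕ 0b00101000 = 0b01010000.
P3: S = E(K, 0b00101000) = 0b11000001; 0b10111100 ⊕ 0b11000001 = 0b01111101.
P4: S = E(K, 0b11000001) = 0b10101000; 0b01011100 ⊕ 0b10101000 = 0b11110100.
P5: S = E(K, 0b10101000) = 0b01000001; 0b00001001 ⊕ 0b01000001 = 0b01001000.
P6: S = E(K, 0b01000001) = 0b00101000; 0b01001101 ⊕ 0b00101000 = 0b01100101.

P1 = 0b11010101, P2 = 0b01010000, P3 = 0b01111101, P4 = 0b11110100, P5 = 0b01001000, P6 = 0b01100101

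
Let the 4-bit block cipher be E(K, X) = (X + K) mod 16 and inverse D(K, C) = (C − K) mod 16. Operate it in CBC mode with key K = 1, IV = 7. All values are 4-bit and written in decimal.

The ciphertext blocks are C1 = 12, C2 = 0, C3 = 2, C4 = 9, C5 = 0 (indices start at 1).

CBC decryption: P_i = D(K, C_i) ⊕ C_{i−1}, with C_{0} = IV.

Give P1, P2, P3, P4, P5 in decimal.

P1 = 12, P2 = 3, P3 = 1, P4 = 10, P5 = 6

P1: D(K, 12) = 11; 11 ⊕ 7 = 12.
P2: D(K, 0) = 15; 15 ⊕ 12 = 3.
P3: D(K, 2) = 1; 1 ⊕ 0 = 1.
P4: D(K, 9) = 8; 8 ⊕ 2 = 10.
P5: D(K, 0) = 15; 15 ⊕ 9 = 6.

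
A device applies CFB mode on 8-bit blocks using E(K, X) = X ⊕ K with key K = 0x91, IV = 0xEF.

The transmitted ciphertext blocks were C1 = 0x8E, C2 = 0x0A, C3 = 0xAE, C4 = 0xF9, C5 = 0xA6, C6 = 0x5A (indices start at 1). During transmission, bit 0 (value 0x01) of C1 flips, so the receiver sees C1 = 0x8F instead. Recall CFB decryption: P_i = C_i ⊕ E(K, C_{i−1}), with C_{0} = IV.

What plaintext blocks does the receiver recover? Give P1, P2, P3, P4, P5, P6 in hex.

Only C1 changed, to 0x8F. In CFB, a change in C_i flips the same bit in P_i and garbles P_{i+1}. Decrypting the received ciphertext:
P1: E(K, 0xEF) = 0x7E; 0x8F ⊕ 0x7E = 0xF1.
P2: E(K, 0x8F) = 0x1E; 0x0A ⊕ 0x1E = 0x14.
P3: E(K, 0x0A) = 0x9B; 0xAE ⊕ 0x9B = 0x35.
P4: E(K, 0xAE) = 0x3F; 0xF9 ⊕ 0x3F = 0xC6.
P5: E(K, 0xF9) = 0x68; 0xA6 ⊕ 0x68 = 0xCE.
P6: E(K, 0xA6) = 0x37; 0x5A ⊕ 0x37 = 0x6D.
Blocks that differ from the original plaintext: P1, P2.

P1 = 0xF1, P2 = 0x14, P3 = 0x35, P4 = 0xC6, P5 = 0xCE, P6 = 0x6D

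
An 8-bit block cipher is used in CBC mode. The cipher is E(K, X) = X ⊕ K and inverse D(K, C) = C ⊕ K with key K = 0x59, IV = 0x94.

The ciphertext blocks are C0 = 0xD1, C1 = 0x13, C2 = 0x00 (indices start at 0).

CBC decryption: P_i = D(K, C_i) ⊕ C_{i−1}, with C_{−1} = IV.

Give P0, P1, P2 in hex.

P0: D(K, 0xD1) = 0x88; 0x88 ⊕ 0x94 = 0x1C.
P1: D(K, 0x13) = 0x4A; 0x4A ⊕ 0xD1 = 0x9B.
P2: D(K, 0x00) = 0x59; 0x59 ⊕ 0x13 = 0x4A.

P0 = 0x1C, P1 = 0x9B, P2 = 0x4A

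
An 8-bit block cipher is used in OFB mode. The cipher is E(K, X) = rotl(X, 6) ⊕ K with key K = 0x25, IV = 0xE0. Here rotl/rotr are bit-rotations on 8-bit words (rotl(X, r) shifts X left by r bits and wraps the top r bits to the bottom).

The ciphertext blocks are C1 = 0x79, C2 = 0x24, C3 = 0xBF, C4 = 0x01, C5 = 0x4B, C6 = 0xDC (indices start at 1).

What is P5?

P5 = 0xFC

OFB decryption: S_i = E(K, S_{i−1}) with S_{0} = IV; P_i = C_i ⊕ S_i.
P1: S = E(K, 0xE0) = 0x1D; 0x79 ⊕ 0x1D = 0x64.
P2: S = E(K, 0x1D) = 0x62; 0x24 ⊕ 0x62 = 0x46.
P3: S = E(K, 0x62) = 0xBD; 0xBF ⊕ 0xBD = 0x02.
P4: S = E(K, 0xBD) = 0x4A; 0x01 ⊕ 0x4A = 0x4B.
P5: S = E(K, 0x4A) = 0xB7; 0x4B ⊕ 0xB7 = 0xFC.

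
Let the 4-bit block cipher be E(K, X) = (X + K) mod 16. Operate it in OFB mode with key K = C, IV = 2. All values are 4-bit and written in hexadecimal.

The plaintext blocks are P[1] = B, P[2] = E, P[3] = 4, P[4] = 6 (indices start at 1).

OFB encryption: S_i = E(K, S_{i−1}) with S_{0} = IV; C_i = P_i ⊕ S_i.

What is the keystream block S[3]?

C[1]: S = E(K, 2) = E; B ⊕ E = 5.
C[2]: S = E(K, E) = A; E ⊕ A = 4.
C[3]: S = E(K, A) = 6; 4 ⊕ 6 = 2.
So S[3] = 6.

6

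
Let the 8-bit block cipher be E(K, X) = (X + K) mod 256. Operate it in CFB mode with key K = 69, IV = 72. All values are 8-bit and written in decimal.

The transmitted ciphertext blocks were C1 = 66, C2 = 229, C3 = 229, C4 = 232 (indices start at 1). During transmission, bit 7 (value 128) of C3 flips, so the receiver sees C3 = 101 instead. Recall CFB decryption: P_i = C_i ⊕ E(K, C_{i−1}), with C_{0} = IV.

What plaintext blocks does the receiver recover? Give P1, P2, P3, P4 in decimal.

Only C3 changed, to 101. In CFB, a change in C_i flips the same bit in P_i and garbles P_{i+1}. Decrypting the received ciphertext:
P1: E(K, 72) = 141; 66 ⊕ 141 = 207.
P2: E(K, 66) = 135; 229 ⊕ 135 = 98.
P3: E(K, 229) = 42; 101 ⊕ 42 = 79.
P4: E(K, 101) = 170; 232 ⊕ 170 = 66.
Blocks that differ from the original plaintext: P3, P4.

P1 = 207, P2 = 98, P3 = 79, P4 = 66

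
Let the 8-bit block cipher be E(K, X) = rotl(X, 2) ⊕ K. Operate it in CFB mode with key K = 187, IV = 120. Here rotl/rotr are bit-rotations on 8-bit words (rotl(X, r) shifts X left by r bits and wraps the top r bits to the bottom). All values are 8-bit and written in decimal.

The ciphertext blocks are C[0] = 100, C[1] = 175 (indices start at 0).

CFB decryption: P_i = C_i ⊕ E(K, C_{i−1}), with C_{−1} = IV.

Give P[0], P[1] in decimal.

P[0]: E(K, 120) = 90; 100 ⊕ 90 = 62.
P[1]: E(K, 100) = 42; 175 ⊕ 42 = 133.

P[0] = 62, P[1] = 133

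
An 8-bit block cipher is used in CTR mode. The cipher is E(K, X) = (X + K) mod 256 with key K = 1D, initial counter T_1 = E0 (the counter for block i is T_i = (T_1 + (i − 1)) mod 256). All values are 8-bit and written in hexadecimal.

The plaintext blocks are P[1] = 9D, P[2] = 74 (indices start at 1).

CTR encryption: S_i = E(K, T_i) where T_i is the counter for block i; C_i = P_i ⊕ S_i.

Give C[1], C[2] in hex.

C[1]: T = E0, S = E(K, T) = FD; 9D ⊕ FD = 60.
C[2]: T = E1, S = E(K, T) = FE; 74 ⊕ FE = 8A.

C[1] = 60, C[2] = 8A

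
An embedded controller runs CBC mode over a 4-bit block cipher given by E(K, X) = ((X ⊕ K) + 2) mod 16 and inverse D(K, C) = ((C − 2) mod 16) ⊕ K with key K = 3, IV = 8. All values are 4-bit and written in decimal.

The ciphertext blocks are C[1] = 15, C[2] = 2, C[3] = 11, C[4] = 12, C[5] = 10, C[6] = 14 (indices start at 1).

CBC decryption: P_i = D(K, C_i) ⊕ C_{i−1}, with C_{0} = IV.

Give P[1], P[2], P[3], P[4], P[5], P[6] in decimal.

P[1] = 6, P[2] = 12, P[3] = 8, P[4] = 2, P[5] = 7, P[6] = 5

P[1]: D(K, 15) = 14; 14 ⊕ 8 = 6.
P[2]: D(K, 2) = 3; 3 ⊕ 15 = 12.
P[3]: D(K, 11) = 10; 10 ⊕ 2 = 8.
P[4]: D(K, 12) = 9; 9 ⊕ 11 = 2.
P[5]: D(K, 10) = 11; 11 ⊕ 12 = 7.
P[6]: D(K, 14) = 15; 15 ⊕ 10 = 5.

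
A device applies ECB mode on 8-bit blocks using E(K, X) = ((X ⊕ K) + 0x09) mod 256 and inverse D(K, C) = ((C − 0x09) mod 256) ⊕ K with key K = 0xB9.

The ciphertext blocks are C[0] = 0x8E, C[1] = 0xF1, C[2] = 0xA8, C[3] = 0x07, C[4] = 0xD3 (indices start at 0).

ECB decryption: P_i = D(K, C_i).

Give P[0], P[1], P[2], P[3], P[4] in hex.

P[0]: D(K, 0x8E) = 0x3C.
P[1]: D(K, 0xF1) = 0x51.
P[2]: D(K, 0xA8) = 0x26.
P[3]: D(K, 0x07) = 0x47.
P[4]: D(K, 0xD3) = 0x73.

P[0] = 0x3C, P[1] = 0x51, P[2] = 0x26, P[3] = 0x47, P[4] = 0x73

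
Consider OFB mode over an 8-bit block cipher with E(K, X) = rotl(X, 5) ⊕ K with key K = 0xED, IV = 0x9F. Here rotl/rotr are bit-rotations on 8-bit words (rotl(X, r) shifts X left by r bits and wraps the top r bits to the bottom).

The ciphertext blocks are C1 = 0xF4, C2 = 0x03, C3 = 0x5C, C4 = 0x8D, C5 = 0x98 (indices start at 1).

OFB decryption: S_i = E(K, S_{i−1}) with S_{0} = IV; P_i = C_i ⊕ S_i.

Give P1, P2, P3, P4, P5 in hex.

P1 = 0xEA, P2 = 0x2D, P3 = 0x74, P4 = 0x65, P5 = 0x68

P1: S = E(K, 0x9F) = 0x1E; 0xF4 ⊕ 0x1E = 0xEA.
P2: S = E(K, 0x1E) = 0x2E; 0x03 ⊕ 0x2E = 0x2D.
P3: S = E(K, 0x2E) = 0x28; 0x5C ⊕ 0x28 = 0x74.
P4: S = E(K, 0x28) = 0xE8; 0x8D ⊕ 0xE8 = 0x65.
P5: S = E(K, 0xE8) = 0xF0; 0x98 ⊕ 0xF0 = 0x68.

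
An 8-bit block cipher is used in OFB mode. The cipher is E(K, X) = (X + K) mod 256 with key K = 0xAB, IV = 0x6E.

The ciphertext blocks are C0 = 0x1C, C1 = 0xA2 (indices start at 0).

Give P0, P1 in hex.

OFB decryption: S_i = E(K, S_{i−1}) with S_{−1} = IV; P_i = C_i ⊕ S_i.
P0: S = E(K, 0x6E) = 0x19; 0x1C ⊕ 0x19 = 0x05.
P1: S = E(K, 0x19) = 0xC4; 0xA2 ⊕ 0xC4 = 0x66.

P0 = 0x05, P1 = 0x66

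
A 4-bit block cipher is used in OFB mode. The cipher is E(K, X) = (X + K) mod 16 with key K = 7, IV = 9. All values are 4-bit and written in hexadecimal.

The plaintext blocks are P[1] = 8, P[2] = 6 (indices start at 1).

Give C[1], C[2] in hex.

C[1] = 8, C[2] = 1

OFB encryption: S_i = E(K, S_{i−1}) with S_{0} = IV; C_i = P_i ⊕ S_i.
C[1]: S = E(K, 9) = 0; 8 ⊕ 0 = 8.
C[2]: S = E(K, 0) = 7; 6 ⊕ 7 = 1.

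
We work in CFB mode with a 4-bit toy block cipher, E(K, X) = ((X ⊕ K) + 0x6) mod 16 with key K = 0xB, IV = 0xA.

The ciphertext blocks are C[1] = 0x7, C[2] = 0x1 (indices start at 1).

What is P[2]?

CFB decryption: P_i = C_i ⊕ E(K, C_{i−1}), with C_{0} = IV.
P[2]: E(K, 0x7) = 0x2; 0x1 ⊕ 0x2 = 0x3.

P[2] = 0x3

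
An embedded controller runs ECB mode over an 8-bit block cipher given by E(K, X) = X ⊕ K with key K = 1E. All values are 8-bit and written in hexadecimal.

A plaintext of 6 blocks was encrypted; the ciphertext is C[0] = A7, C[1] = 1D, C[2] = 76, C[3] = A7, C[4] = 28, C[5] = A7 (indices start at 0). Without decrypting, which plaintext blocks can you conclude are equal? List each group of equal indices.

P[0] = P[3] = P[5]

ECB encrypts each block independently with the same key, so equal ciphertext blocks imply equal plaintext blocks.
C[0] = C[3] = C[5] = A7, so P[0] = P[3] = P[5].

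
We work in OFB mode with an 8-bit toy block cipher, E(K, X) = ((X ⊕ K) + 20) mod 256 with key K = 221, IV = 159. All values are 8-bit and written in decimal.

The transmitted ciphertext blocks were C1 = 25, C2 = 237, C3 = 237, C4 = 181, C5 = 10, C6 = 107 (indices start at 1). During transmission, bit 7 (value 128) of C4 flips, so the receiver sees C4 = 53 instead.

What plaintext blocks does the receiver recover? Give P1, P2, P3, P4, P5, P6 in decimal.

OFB decryption: S_i = E(K, S_{i−1}) with S_{0} = IV; P_i = C_i ⊕ S_i.
Only C4 changed, to 53. In OFB, a change in C_i flips the same bit in P_i only; the keystream is unaffected. Decrypting the received ciphertext:
P1: S = E(K, 159) = 86; 25 ⊕ 86 = 79.
P2: S = E(K, 86) = 159; 237 ⊕ 159 = 114.
P3: S = E(K, 159) = 86; 237 ⊕ 86 = 187.
P4: S = E(K, 86) = 159; 53 ⊕ 159 = 170.
P5: S = E(K, 159) = 86; 10 ⊕ 86 = 92.
P6: S = E(K, 86) = 159; 107 ⊕ 159 = 244.
Blocks that differ from the original plaintext: P4.

P1 = 79, P2 = 114, P3 = 187, P4 = 170, P5 = 92, P6 = 244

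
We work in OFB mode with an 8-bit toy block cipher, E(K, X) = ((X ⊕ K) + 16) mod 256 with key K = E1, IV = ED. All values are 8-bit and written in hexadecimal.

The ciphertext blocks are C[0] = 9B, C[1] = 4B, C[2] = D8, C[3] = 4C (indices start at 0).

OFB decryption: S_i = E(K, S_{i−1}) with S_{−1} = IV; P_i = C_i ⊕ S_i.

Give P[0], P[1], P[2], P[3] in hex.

P[0] = B9, P[1] = 92, P[2] = 96, P[3] = 89

P[0]: S = E(K, ED) = 22; 9B ⊕ 22 = B9.
P[1]: S = E(K, 22) = D9; 4B ⊕ D9 = 92.
P[2]: S = E(K, D9) = 4E; D8 ⊕ 4E = 96.
P[3]: S = E(K, 4E) = C5; 4C ⊕ C5 = 89.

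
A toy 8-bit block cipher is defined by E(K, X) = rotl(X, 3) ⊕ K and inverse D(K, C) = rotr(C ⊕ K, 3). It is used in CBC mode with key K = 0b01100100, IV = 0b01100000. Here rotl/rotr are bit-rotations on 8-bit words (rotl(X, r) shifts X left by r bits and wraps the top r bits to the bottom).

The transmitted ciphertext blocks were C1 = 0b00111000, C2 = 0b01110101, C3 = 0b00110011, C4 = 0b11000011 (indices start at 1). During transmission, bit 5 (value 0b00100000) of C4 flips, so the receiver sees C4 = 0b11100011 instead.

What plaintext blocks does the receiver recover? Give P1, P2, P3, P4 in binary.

CBC decryption: P_i = D(K, C_i) ⊕ C_{i−1}, with C_{0} = IV.
Only C4 changed, to 0b11100011. In CBC, a change in C_i garbles P_i and flips the same bit in P_{i+1}. Decrypting the received ciphertext:
P1: D(K, 0b00111000) = 0b10001011; 0b10001011 ⊕ 0b01100000 = 0b11101011.
P2: D(K, 0b01110101) = 0b00100010; 0b00100010 ⊕ 0b00111000 = 0b00011010.
P3: D(K, 0b00110011) = 0b11101010; 0b11101010 ⊕ 0b01110101 = 0b10011111.
P4: D(K, 0b11100011) = 0b11110000; 0b11110000 ⊕ 0b00110011 = 0b11000011.
Blocks that differ from the original plaintext: P4.

P1 = 0b11101011, P2 = 0b00011010, P3 = 0b10011111, P4 = 0b11000011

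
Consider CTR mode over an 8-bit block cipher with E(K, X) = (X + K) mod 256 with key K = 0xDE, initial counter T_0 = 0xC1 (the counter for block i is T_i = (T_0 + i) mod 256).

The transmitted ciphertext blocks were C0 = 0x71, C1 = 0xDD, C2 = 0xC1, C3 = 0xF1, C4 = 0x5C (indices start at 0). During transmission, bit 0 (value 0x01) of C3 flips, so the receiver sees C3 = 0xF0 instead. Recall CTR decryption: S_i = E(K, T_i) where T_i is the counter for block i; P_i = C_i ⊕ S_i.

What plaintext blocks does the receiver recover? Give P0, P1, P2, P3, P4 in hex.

P0 = 0xEE, P1 = 0x7D, P2 = 0x60, P3 = 0x52, P4 = 0xFF

Only C3 changed, to 0xF0. In CTR, a change in C_i flips the same bit in P_i only; the keystream is unaffected. Decrypting the received ciphertext:
P0: T = 0xC1, S = E(K, T) = 0x9F; 0x71 ⊕ 0x9F = 0xEE.
P1: T = 0xC2, S = E(K, T) = 0xA0; 0xDD ⊕ 0xA0 = 0x7D.
P2: T = 0xC3, S = E(K, T) = 0xA1; 0xC1 ⊕ 0xA1 = 0x60.
P3: T = 0xC4, S = E(K, T) = 0xA2; 0xF0 ⊕ 0xA2 = 0x52.
P4: T = 0xC5, S = E(K, T) = 0xA3; 0x5C ⊕ 0xA3 = 0xFF.
Blocks that differ from the original plaintext: P3.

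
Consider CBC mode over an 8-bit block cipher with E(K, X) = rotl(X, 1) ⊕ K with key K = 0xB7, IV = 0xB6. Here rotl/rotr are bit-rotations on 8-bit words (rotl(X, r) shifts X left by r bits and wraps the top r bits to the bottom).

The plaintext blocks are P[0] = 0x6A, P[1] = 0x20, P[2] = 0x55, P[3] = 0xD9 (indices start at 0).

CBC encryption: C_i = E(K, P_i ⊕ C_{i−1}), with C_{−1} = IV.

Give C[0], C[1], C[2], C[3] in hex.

C[0]: P[0] ⊕ 0xB6 = 0xDC; E(K, 0xDC) = 0x0E.
C[1]: P[1] ⊕ 0x0E = 0x2E; E(K, 0x2E) = 0xEB.
C[2]: P[2] ⊕ 0xEB = 0xBE; E(K, 0xBE) = 0xCA.
C[3]: P[3] ⊕ 0xCA = 0x13; E(K, 0x13) = 0x91.

C[0] = 0x0E, C[1] = 0xEB, C[2] = 0xCA, C[3] = 0x91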